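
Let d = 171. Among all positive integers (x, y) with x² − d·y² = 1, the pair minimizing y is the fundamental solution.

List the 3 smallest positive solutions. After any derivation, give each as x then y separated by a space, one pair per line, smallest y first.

170 13
57799 4420
19651490 1502787

[13; 13,26] for √171; ℓ=2 ⇒ convergent index 1
step 0: (13, 1)  from 13·(1,0) + (0,1)
step 1: (170, 13)  from 13·(13,1) + (1,0)
fundamental: x₁=170, y₁=13  (since 28900 − 171·169 = 1)
(170+13√171)^2 = 57799 + 4420√171
(170+13√171)^3 = 19651490 + 1502787√171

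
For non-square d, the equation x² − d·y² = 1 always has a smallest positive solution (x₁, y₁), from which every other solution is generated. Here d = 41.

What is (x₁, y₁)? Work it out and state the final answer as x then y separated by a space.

2049 320

√41 → a₀=6, period (2,2,12); ℓ=3 odd so k=5
a_0=6:  p_0=6·1+0=6,  q_0=6·0+1=1
a_1=2:  p_1=2·6+1=13,  q_1=2·1+0=2
…
a_4=2:  p_4=2·397+32=826,  q_4=2·62+5=129
a_5=2:  p_5=2·826+397=2049,  q_5=2·129+62=320
fundamental: x₁=2049, y₁=320  (since 4198401 − 41·102400 = 1)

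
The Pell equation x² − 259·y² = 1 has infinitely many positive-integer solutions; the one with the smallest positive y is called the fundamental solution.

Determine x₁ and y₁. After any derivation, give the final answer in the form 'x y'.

847225 52644

[16; 10,1,2,3,4,3,2,1,10,32] for √259; ℓ=10 ⇒ convergent index 9
a_0=16:  p_0=16·1+0=16,  q_0=16·0+1=1
a_1=10:  p_1=10·16+1=161,  q_1=10·1+0=10
…
a_3=2:  p_3=2·177+161=515,  q_3=2·11+10=32
…
a_7=2:  p_7=2·23931+7403=55265,  q_7=2·1487+460=3434
a_8=1:  p_8=1·55265+23931=79196,  q_8=1·3434+1487=4921
a_9=10:  p_9=10·79196+55265=847225,  q_9=10·4921+3434=52644
(x₁, y₁) = (847225, 52644);  847225² − 259·52644² = 1 ✓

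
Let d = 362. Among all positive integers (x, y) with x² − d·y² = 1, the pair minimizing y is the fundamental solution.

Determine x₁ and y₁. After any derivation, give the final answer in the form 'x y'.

723 38

√362 = [19; 38, …], period ℓ=1 (odd) → k=1
i=0: a=19 ⇒ p=19, q=1
i=1: a=38 ⇒ p=723, q=38
fundamental: x₁=723, y₁=38  (since 522729 − 362·1444 = 1)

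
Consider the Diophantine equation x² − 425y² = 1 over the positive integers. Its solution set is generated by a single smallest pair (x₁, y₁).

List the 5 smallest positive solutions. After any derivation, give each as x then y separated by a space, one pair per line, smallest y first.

143649 6968
41270070401 2001892464
11856808685922849 575139701115304
3406437421806992601601 165236485849022716128
978662658398448551768841249 47472111910877388597026840

d=425: √d = [20; 1,1,1,1,1,1,40] (ℓ=7, odd), read p_13/q_13
step 0: (20, 1)  from 20·(1,0) + (0,1)
step 1: (21, 1)  from 1·(20,1) + (1,0)
step 2: (41, 2)  from 1·(21,1) + (20,1)
…
step 4: (103, 5)  from 1·(62,3) + (41,2)
step 5: (165, 8)  from 1·(103,5) + (62,3)
step 6: (268, 13)  from 1·(165,8) + (103,5)
…
step 8: (11153, 541)  from 1·(10885,528) + (268,13)
…
step 11: (55229, 2679)  from 1·(33191,1610) + (22038,1069)
step 12: (88420, 4289)  from 1·(55229,2679) + (33191,1610)
step 13: (143649, 6968)  from 1·(88420,4289) + (55229,2679)
fundamental: x₁=143649, y₁=6968  (since 20635035201 − 425·48553024 = 1)
(143649+6968√425)^2 = 41270070401 + 2001892464√425
(143649+6968√425)^3 = 11856808685922849 + 575139701115304√425
(143649+6968√425)^4 = 3406437421806992601601 + 165236485849022716128√425
(143649+6968√425)^5 = 978662658398448551768841249 + 47472111910877388597026840√425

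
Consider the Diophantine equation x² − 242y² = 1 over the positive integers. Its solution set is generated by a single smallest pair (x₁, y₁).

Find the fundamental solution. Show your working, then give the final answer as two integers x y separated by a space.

[15; 1,1,3,1,14,1,3,1,1,30] for √242; ℓ=10 ⇒ convergent index 9
k=0  a_k=15  p_k/q_k = 15/1
…
k=2  a_k=1  p_k/q_k = 31/2
k=3  a_k=3  p_k/q_k = 109/7
k=4  a_k=1  p_k/q_k = 140/9
k=5  a_k=14  p_k/q_k = 2069/133
…
k=7  a_k=3  p_k/q_k = 8696/559
k=8  a_k=1  p_k/q_k = 10905/701
k=9  a_k=1  p_k/q_k = 19601/1260
(x₁, y₁) = (19601, 1260);  19601² − 242·1260² = 1 ✓

19601 1260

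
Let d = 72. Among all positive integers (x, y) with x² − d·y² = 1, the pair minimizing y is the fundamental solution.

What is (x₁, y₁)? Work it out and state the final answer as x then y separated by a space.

17 2

√72 = [8; 2,16, …], period ℓ=2 (even) → k=1
a_0=8:  p_0=8·1+0=8,  q_0=8·0+1=1
a_1=2:  p_1=2·8+1=17,  q_1=2·1+0=2
fundamental: x₁=17, y₁=2  (since 289 − 72·4 = 1)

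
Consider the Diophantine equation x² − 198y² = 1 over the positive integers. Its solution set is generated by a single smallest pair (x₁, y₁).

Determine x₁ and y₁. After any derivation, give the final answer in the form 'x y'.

197 14

√198 → a₀=14, period (14,28); ℓ=2 even so k=1
a_0=14:  p_0=14·1+0=14,  q_0=14·0+1=1
a_1=14:  p_1=14·14+1=197,  q_1=14·1+0=14
(x₁, y₁) = (197, 14);  197² − 198·14² = 1 ✓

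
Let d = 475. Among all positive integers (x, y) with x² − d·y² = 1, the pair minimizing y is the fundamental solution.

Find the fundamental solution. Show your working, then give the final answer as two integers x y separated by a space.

57799 2652

√475 → a₀=21, period (1,3,1,6,2,6,1,3,1,42); ℓ=10 even so k=9
step 0: (21, 1)  from 21·(1,0) + (0,1)
step 1: (22, 1)  from 1·(21,1) + (1,0)
…
step 3: (109, 5)  from 1·(87,4) + (22,1)
…
step 8: (45921, 2107)  from 3·(11878,545) + (10287,472)
step 9: (57799, 2652)  from 1·(45921,2107) + (11878,545)
fundamental: x₁=57799, y₁=2652  (since 3340724401 − 475·7033104 = 1)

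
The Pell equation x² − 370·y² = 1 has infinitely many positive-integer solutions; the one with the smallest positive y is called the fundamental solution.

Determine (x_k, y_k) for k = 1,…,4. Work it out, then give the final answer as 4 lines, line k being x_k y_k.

213859 11118
91471343761 4755368724
39123940210553539 2033956799880714
16734013458886067250241 869959934526623861928

[19; 4,4,38] for √370; ℓ=3 ⇒ convergent index 5
i=0: a=19 ⇒ p=19, q=1
…
i=4: a=4 ⇒ p=50339, q=2617
i=5: a=4 ⇒ p=213859, q=11118
fundamental: x₁=213859, y₁=11118  (since 45735671881 − 370·123609924 = 1)
k=2:  x_2 = 213859·213859+370·11118·11118 = 91471343761,  y_2 = 213859·11118+11118·213859 = 4755368724
k=3:  x_3 = 213859·91471343761+370·11118·4755368724 = 39123940210553539,  y_3 = 213859·4755368724+11118·91471343761 = 2033956799880714
k=4:  x_4 = 213859·39123940210553539+370·11118·2033956799880714 = 16734013458886067250241,  y_4 = 213859·2033956799880714+11118·39123940210553539 = 869959934526623861928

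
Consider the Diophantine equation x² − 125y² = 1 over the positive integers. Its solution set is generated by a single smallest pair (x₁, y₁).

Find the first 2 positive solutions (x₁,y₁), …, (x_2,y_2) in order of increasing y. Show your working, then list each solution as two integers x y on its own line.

√125 → a₀=11, period (5,1,1,5,22); ℓ=5 odd so k=9
a_0=11:  p_0=11·1+0=11,  q_0=11·0+1=1
a_1=5:  p_1=5·11+1=56,  q_1=5·1+0=5
a_2=1:  p_2=1·56+11=67,  q_2=1·5+1=6
a_3=1:  p_3=1·67+56=123,  q_3=1·6+5=11
a_4=5:  p_4=5·123+67=682,  q_4=5·11+6=61
a_5=22:  p_5=22·682+123=15127,  q_5=22·61+11=1353
a_6=5:  p_6=5·15127+682=76317,  q_6=5·1353+61=6826
…
a_8=1:  p_8=1·91444+76317=167761,  q_8=1·8179+6826=15005
a_9=5:  p_9=5·167761+91444=930249,  q_9=5·15005+8179=83204
→ (930249, 83204).  Check: 930249²=865363202001, 125·83204²=865363202000, difference 1.
k=2:  x_2 = 930249·930249+125·83204·83204 = 1730726404001,  y_2 = 930249·83204+83204·930249 = 154800875592

930249 83204
1730726404001 154800875592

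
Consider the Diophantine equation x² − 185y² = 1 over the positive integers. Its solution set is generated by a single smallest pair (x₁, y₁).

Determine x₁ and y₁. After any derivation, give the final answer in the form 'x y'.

[13; 1,1,1,1,26] for √185; ℓ=5 ⇒ convergent index 9
step 0: (13, 1)  from 13·(1,0) + (0,1)
…
step 3: (41, 3)  from 1·(27,2) + (14,1)
…
step 6: (1877, 138)  from 1·(1809,133) + (68,5)
…
step 8: (5563, 409)  from 1·(3686,271) + (1877,138)
step 9: (9249, 680)  from 1·(5563,409) + (3686,271)
→ (9249, 680).  Check: 9249²=85544001, 185·680²=85544000, difference 1.

9249 680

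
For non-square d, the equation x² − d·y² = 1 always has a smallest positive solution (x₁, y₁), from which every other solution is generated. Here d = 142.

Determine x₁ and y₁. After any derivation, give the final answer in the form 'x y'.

√142 = [11; 1,10,1,22, …], period ℓ=4 (even) → k=3
i=0: a=11 ⇒ p=11, q=1
i=1: a=1 ⇒ p=12, q=1
i=2: a=10 ⇒ p=131, q=11
i=3: a=1 ⇒ p=143, q=12
→ (143, 12).  Check: 143²=20449, 142·12²=20448, difference 1.

143 12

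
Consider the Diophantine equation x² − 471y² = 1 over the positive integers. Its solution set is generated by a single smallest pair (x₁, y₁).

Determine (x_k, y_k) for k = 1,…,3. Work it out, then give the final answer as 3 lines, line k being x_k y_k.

7838695 361188
122890278606049 5662485139320
1926598824915678693415 88772987898323613612

[21; 1,2,2,1,3,…,2,1,42] for √471; ℓ=14 ⇒ convergent index 13
i=0: a=21 ⇒ p=21, q=1
i=1: a=1 ⇒ p=22, q=1
i=2: a=2 ⇒ p=65, q=3
i=3: a=2 ⇒ p=152, q=7
i=4: a=1 ⇒ p=217, q=10
i=5: a=3 ⇒ p=803, q=37
i=6: a=4 ⇒ p=3429, q=158
i=7: a=14 ⇒ p=48809, q=2249
i=8: a=4 ⇒ p=198665, q=9154
i=9: a=3 ⇒ p=644804, q=29711
i=10: a=1 ⇒ p=843469, q=38865
i=11: a=2 ⇒ p=2331742, q=107441
i=12: a=2 ⇒ p=5506953, q=253747
i=13: a=1 ⇒ p=7838695, q=361188
(x₁, y₁) = (7838695, 361188);  7838695² − 471·361188² = 1 ✓
(x_2, y_2) = (7838695·7838695 + 471·361188·361188, 7838695·361188 + 361188·7838695) = (122890278606049, 5662485139320)
(x_3, y_3) = (7838695·122890278606049 + 471·361188·5662485139320, 7838695·5662485139320 + 361188·122890278606049) = (1926598824915678693415, 88772987898323613612)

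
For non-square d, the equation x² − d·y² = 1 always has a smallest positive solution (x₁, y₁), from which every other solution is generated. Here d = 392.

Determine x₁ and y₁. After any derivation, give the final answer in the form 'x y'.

99 5

d=392: √d = [19; 1,3,1,38] (ℓ=4, even), read p_3/q_3
step 0: (19, 1)  from 19·(1,0) + (0,1)
…
step 2: (79, 4)  from 3·(20,1) + (19,1)
step 3: (99, 5)  from 1·(79,4) + (20,1)
fundamental: x₁=99, y₁=5  (since 9801 − 392·25 = 1)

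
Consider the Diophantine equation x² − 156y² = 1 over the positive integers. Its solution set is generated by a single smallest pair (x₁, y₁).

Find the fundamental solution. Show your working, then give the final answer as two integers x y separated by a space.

25 2

[12; 2,24] for √156; ℓ=2 ⇒ convergent index 1
a_0=12:  p_0=12·1+0=12,  q_0=12·0+1=1
a_1=2:  p_1=2·12+1=25,  q_1=2·1+0=2
(x₁, y₁) = (25, 2);  25² − 156·2² = 1 ✓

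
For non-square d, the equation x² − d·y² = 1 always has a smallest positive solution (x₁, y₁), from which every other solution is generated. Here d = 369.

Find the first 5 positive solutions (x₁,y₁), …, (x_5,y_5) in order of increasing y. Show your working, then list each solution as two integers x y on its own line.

[19; 4,1,3,2,7,4,7,2,3,1,4,38] for √369; ℓ=12 ⇒ convergent index 11
step 0: (19, 1)  from 19·(1,0) + (0,1)
…
step 3: (365, 19)  from 3·(96,5) + (77,4)
step 4: (826, 43)  from 2·(365,19) + (96,5)
…
step 8: (393504, 20485)  from 2·(184045,9581) + (25414,1323)
…
step 10: (1758061, 91521)  from 1·(1364557,71036) + (393504,20485)
step 11: (8396801, 437120)  from 4·(1758061,91521) + (1364557,71036)
(x₁, y₁) = (8396801, 437120);  8396801² − 369·437120² = 1 ✓
n=2: (8396801,437120)∘(8396801,437120) = (8396801·8396801+369·437120·437120, 8396801·437120+437120·8396801) = (141012534067201,7340819306240)
n=3: (141012534067201,7340819306240)∘(8396801,437120) = (8396801·141012534067201+369·437120·7340819306240, 8396801·7340819306240+437120·141012534067201) = (2368108374136006451201,123278797782910239360)
n=4: (2368108374136006451201,123278797782910239360)∘(8396801,437120) = (8396801·2368108374136006451201+369·437120·123278797782910239360, 8396801·123278797782910239360+437120·2368108374136006451201) = (39769069528107045198367948801,2070295065004669620717268480)
n=5: (39769069528107045198367948801,2070295065004669620717268480)∘(8396801,437120) = (8396801·39769069528107045198367948801+369·437120·2070295065004669620717268480, 8396801·2070295065004669620717268480+437120·39769069528107045198367948801) = (667865925565355162349028245713920001,34767711344252426473018978470025600)

8396801 437120
141012534067201 7340819306240
2368108374136006451201 123278797782910239360
39769069528107045198367948801 2070295065004669620717268480
667865925565355162349028245713920001 34767711344252426473018978470025600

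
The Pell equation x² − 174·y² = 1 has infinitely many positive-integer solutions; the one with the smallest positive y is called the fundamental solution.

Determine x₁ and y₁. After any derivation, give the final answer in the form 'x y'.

1451 110

√174 → a₀=13, period (5,4,5,26); ℓ=4 even so k=3
a_0=13:  p_0=13·1+0=13,  q_0=13·0+1=1
a_1=5:  p_1=5·13+1=66,  q_1=5·1+0=5
a_2=4:  p_2=4·66+13=277,  q_2=4·5+1=21
a_3=5:  p_3=5·277+66=1451,  q_3=5·21+5=110
→ (1451, 110).  Check: 1451²=2105401, 174·110²=2105400, difference 1.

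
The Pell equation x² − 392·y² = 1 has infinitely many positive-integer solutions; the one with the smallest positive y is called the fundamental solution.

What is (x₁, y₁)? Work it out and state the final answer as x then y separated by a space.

99 5

[19; 1,3,1,38] for √392; ℓ=4 ⇒ convergent index 3
k=0  a_k=19  p_k/q_k = 19/1
…
k=2  a_k=3  p_k/q_k = 79/4
k=3  a_k=1  p_k/q_k = 99/5
(x₁, y₁) = (99, 5);  99² − 392·5² = 1 ✓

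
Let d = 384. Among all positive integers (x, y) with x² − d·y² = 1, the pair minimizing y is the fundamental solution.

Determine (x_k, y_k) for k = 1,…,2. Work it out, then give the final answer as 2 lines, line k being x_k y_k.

√384 → a₀=19, period (1,1,2,9,2,1,1,38); ℓ=8 even so k=7
a_0=19:  p_0=19·1+0=19,  q_0=19·0+1=1
a_1=1:  p_1=1·19+1=20,  q_1=1·1+0=1
…
a_3=2:  p_3=2·39+20=98,  q_3=2·2+1=5
a_4=9:  p_4=9·98+39=921,  q_4=9·5+2=47
a_5=2:  p_5=2·921+98=1940,  q_5=2·47+5=99
a_6=1:  p_6=1·1940+921=2861,  q_6=1·99+47=146
a_7=1:  p_7=1·2861+1940=4801,  q_7=1·146+99=245
fundamental: x₁=4801, y₁=245  (since 23049601 − 384·60025 = 1)
n=2: (4801,245)∘(4801,245) = (4801·4801+384·245·245, 4801·245+245·4801) = (46099201,2352490)

4801 245
46099201 2352490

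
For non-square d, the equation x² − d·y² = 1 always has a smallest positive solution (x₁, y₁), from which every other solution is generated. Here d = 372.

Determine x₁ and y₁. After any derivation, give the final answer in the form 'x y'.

12151 630

√372 → a₀=19, period (3,2,12,2,3,38); ℓ=6 even so k=5
a_0=19:  p_0=19·1+0=19,  q_0=19·0+1=1
a_1=3:  p_1=3·19+1=58,  q_1=3·1+0=3
a_2=2:  p_2=2·58+19=135,  q_2=2·3+1=7
a_3=12:  p_3=12·135+58=1678,  q_3=12·7+3=87
a_4=2:  p_4=2·1678+135=3491,  q_4=2·87+7=181
a_5=3:  p_5=3·3491+1678=12151,  q_5=3·181+87=630
(x₁, y₁) = (12151, 630);  12151² − 372·630² = 1 ✓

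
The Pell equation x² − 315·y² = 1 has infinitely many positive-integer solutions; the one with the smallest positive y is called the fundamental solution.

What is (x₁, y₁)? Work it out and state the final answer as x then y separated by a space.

d=315: √d = [17; 1,2,1,34] (ℓ=4, even), read p_3/q_3
a_0=17:  p_0=17·1+0=17,  q_0=17·0+1=1
…
a_2=2:  p_2=2·18+17=53,  q_2=2·1+1=3
a_3=1:  p_3=1·53+18=71,  q_3=1·3+1=4
(x₁, y₁) = (71, 4);  71² − 315·4² = 1 ✓

71 4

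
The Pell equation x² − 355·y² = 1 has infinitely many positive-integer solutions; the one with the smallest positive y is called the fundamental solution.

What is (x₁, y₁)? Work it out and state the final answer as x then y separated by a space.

954809 50676

d=355: √d = [18; 1,5,3,3,1,6,1,3,3,5,1,36] (ℓ=12, even), read p_11/q_11
i=0: a=18 ⇒ p=18, q=1
…
i=3: a=3 ⇒ p=358, q=19
…
i=5: a=1 ⇒ p=1545, q=82
i=6: a=6 ⇒ p=10457, q=555
i=7: a=1 ⇒ p=12002, q=637
i=8: a=3 ⇒ p=46463, q=2466
i=9: a=3 ⇒ p=151391, q=8035
i=10: a=5 ⇒ p=803418, q=42641
i=11: a=1 ⇒ p=954809, q=50676
→ (954809, 50676).  Check: 954809²=911660226481, 355·50676²=911660226480, difference 1.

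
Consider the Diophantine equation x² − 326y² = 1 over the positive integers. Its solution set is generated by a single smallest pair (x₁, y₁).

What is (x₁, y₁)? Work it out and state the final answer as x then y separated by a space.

√326 → a₀=18, period (18,36); ℓ=2 even so k=1
i=0: a=18 ⇒ p=18, q=1
i=1: a=18 ⇒ p=325, q=18
fundamental: x₁=325, y₁=18  (since 105625 − 326·324 = 1)

325 18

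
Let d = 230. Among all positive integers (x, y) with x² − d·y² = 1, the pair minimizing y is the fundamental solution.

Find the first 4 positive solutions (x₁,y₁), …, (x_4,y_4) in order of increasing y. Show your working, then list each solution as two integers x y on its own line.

91 6
16561 1092
3014011 198738
548533441 36169224

d=230: √d = [15; 6,30] (ℓ=2, even), read p_1/q_1
i=0: a=15 ⇒ p=15, q=1
i=1: a=6 ⇒ p=91, q=6
→ (91, 6).  Check: 91²=8281, 230·6²=8280, difference 1.
n=2: (91,6)∘(91,6) = (91·91+230·6·6, 91·6+6·91) = (16561,1092)
n=3: (16561,1092)∘(91,6) = (91·16561+230·6·1092, 91·1092+6·16561) = (3014011,198738)
n=4: (3014011,198738)∘(91,6) = (91·3014011+230·6·198738, 91·198738+6·3014011) = (548533441,36169224)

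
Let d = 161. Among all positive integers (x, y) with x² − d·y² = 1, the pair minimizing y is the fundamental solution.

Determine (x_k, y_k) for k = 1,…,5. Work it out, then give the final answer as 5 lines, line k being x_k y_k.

[12; 1,2,4,1,2,1,4,2,1,24] for √161; ℓ=10 ⇒ convergent index 9
step 0: (12, 1)  from 12·(1,0) + (0,1)
step 1: (13, 1)  from 1·(12,1) + (1,0)
step 2: (38, 3)  from 2·(13,1) + (12,1)
…
step 8: (8108, 639)  from 2·(3667,289) + (774,61)
step 9: (11775, 928)  from 1·(8108,639) + (3667,289)
fundamental: x₁=11775, y₁=928  (since 138650625 − 161·861184 = 1)
(x_2, y_2) = (11775·11775 + 161·928·928, 11775·928 + 928·11775) = (277301249, 21854400)
(x_3, y_3) = (11775·277301249 + 161·928·21854400, 11775·21854400 + 928·277301249) = (6530444402175, 514671119072)
(x_4, y_4) = (11775·6530444402175 + 161·928·514671119072, 11775·514671119072 + 928·6530444402175) = (153791965393920001, 12120504832291200)
(x_5, y_5) = (11775·153791965393920001 + 161·928·12120504832291200, 11775·12120504832291200 + 928·153791965393920001) = (3621800778496371621375, 285437888285786640928)

11775 928
277301249 21854400
6530444402175 514671119072
153791965393920001 12120504832291200
3621800778496371621375 285437888285786640928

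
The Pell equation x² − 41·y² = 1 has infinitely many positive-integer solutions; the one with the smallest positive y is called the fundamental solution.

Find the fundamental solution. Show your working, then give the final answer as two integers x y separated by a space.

d=41: √d = [6; 2,2,12] (ℓ=3, odd), read p_5/q_5
a_0=6:  p_0=6·1+0=6,  q_0=6·0+1=1
…
a_3=12:  p_3=12·32+13=397,  q_3=12·5+2=62
a_4=2:  p_4=2·397+32=826,  q_4=2·62+5=129
a_5=2:  p_5=2·826+397=2049,  q_5=2·129+62=320
(x₁, y₁) = (2049, 320);  2049² − 41·320² = 1 ✓

2049 320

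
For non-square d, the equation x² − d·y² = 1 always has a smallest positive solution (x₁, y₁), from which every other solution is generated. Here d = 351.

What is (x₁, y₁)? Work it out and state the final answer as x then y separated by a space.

62425 3332

√351 → a₀=18, period (1,2,1,3,2,2,2,3,1,2,1,36); ℓ=12 even so k=11
k=0  a_k=18  p_k/q_k = 18/1
k=1  a_k=1  p_k/q_k = 19/1
k=2  a_k=2  p_k/q_k = 56/3
k=3  a_k=1  p_k/q_k = 75/4
k=4  a_k=3  p_k/q_k = 281/15
k=5  a_k=2  p_k/q_k = 637/34
k=6  a_k=2  p_k/q_k = 1555/83
k=7  a_k=2  p_k/q_k = 3747/200
…
k=9  a_k=1  p_k/q_k = 16543/883
k=10  a_k=2  p_k/q_k = 45882/2449
k=11  a_k=1  p_k/q_k = 62425/3332
(x₁, y₁) = (62425, 3332);  62425² − 351·3332² = 1 ✓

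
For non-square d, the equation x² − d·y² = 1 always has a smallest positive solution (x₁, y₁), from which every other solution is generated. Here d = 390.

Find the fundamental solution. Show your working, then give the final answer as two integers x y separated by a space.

79 4

d=390: √d = [19; 1,2,1,38] (ℓ=4, even), read p_3/q_3
a_0=19:  p_0=19·1+0=19,  q_0=19·0+1=1
a_1=1:  p_1=1·19+1=20,  q_1=1·1+0=1
a_2=2:  p_2=2·20+19=59,  q_2=2·1+1=3
a_3=1:  p_3=1·59+20=79,  q_3=1·3+1=4
fundamental: x₁=79, y₁=4  (since 6241 − 390·16 = 1)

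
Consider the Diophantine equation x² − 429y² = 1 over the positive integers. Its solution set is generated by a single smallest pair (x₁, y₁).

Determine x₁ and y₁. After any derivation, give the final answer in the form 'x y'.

d=429: √d = [20; 1,2,2,9,1,12,1,9,2,2,1,40] (ℓ=12, even), read p_11/q_11
step 0: (20, 1)  from 20·(1,0) + (0,1)
…
step 3: (145, 7)  from 2·(62,3) + (21,1)
…
step 7: (21023, 1015)  from 1·(19511,942) + (1512,73)
…
step 9: (438459, 21169)  from 2·(208718,10077) + (21023,1015)
step 10: (1085636, 52415)  from 2·(438459,21169) + (208718,10077)
step 11: (1524095, 73584)  from 1·(1085636,52415) + (438459,21169)
(x₁, y₁) = (1524095, 73584);  1524095² − 429·73584² = 1 ✓

1524095 73584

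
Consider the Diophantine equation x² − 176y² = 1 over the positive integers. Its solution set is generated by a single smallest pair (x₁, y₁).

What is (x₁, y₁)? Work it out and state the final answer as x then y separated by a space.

199 15

√176 → a₀=13, period (3,1,3,26); ℓ=4 even so k=3
k=0  a_k=13  p_k/q_k = 13/1
k=1  a_k=3  p_k/q_k = 40/3
k=2  a_k=1  p_k/q_k = 53/4
k=3  a_k=3  p_k/q_k = 199/15
fundamental: x₁=199, y₁=15  (since 39601 − 176·225 = 1)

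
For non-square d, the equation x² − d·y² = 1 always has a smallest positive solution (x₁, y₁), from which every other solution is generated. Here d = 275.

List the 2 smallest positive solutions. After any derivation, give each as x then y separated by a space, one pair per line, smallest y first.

[16; 1,1,2,1,1,32] for √275; ℓ=6 ⇒ convergent index 5
step 0: (16, 1)  from 16·(1,0) + (0,1)
step 1: (17, 1)  from 1·(16,1) + (1,0)
…
step 4: (116, 7)  from 1·(83,5) + (33,2)
step 5: (199, 12)  from 1·(116,7) + (83,5)
→ (199, 12).  Check: 199²=39601, 275·12²=39600, difference 1.
(x_2, y_2) = (199·199 + 275·12·12, 199·12 + 12·199) = (79201, 4776)

199 12
79201 4776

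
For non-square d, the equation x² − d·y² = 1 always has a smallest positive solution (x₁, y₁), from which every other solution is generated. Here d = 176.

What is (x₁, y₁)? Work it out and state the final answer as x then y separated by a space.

199 15

√176 = [13; 3,1,3,26, …], period ℓ=4 (even) → k=3
i=0: a=13 ⇒ p=13, q=1
i=1: a=3 ⇒ p=40, q=3
i=2: a=1 ⇒ p=53, q=4
i=3: a=3 ⇒ p=199, q=15
(x₁, y₁) = (199, 15);  199² − 176·15² = 1 ✓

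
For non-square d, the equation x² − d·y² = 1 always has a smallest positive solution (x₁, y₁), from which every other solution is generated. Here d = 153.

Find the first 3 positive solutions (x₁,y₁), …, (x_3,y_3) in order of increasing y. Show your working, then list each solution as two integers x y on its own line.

2177 176
9478657 766304
41270070401 3336487440

√153 = [12; 2,1,2,2,2,1,2,24, …], period ℓ=8 (even) → k=7
i=0: a=12 ⇒ p=12, q=1
i=1: a=2 ⇒ p=25, q=2
i=2: a=1 ⇒ p=37, q=3
…
i=4: a=2 ⇒ p=235, q=19
…
i=6: a=1 ⇒ p=804, q=65
i=7: a=2 ⇒ p=2177, q=176
→ (2177, 176).  Check: 2177²=4739329, 153·176²=4739328, difference 1.
(2177+176√153)^2 = 9478657 + 766304√153
(2177+176√153)^3 = 41270070401 + 3336487440√153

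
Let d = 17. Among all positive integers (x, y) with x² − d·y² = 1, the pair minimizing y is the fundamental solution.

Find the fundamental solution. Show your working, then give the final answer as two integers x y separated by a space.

33 8

d=17: √d = [4; 8] (ℓ=1, odd), read p_1/q_1
i=0: a=4 ⇒ p=4, q=1
i=1: a=8 ⇒ p=33, q=8
(x₁, y₁) = (33, 8);  33² − 17·8² = 1 ✓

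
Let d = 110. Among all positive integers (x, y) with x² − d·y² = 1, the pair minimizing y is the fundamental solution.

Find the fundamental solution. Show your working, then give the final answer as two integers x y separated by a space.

√110 → a₀=10, period (2,20); ℓ=2 even so k=1
step 0: (10, 1)  from 10·(1,0) + (0,1)
step 1: (21, 2)  from 2·(10,1) + (1,0)
(x₁, y₁) = (21, 2);  21² − 110·2² = 1 ✓

21 2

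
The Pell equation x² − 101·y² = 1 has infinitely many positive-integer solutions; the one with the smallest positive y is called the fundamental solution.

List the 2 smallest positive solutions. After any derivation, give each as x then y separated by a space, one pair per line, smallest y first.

201 20
80801 8040

[10; 20] for √101; ℓ=1 ⇒ convergent index 1
k=0  a_k=10  p_k/q_k = 10/1
k=1  a_k=20  p_k/q_k = 201/20
(x₁, y₁) = (201, 20);  201² − 101·20² = 1 ✓
(x_2, y_2) = (201·201 + 101·20·20, 201·20 + 20·201) = (80801, 8040)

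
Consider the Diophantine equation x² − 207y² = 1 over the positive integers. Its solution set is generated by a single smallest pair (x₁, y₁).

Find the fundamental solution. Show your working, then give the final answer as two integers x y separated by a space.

1151 80

d=207: √d = [14; 2,1,1,2,1,1,2,28] (ℓ=8, even), read p_7/q_7
k=0  a_k=14  p_k/q_k = 14/1
…
k=2  a_k=1  p_k/q_k = 43/3
k=3  a_k=1  p_k/q_k = 72/5
k=4  a_k=2  p_k/q_k = 187/13
k=5  a_k=1  p_k/q_k = 259/18
k=6  a_k=1  p_k/q_k = 446/31
k=7  a_k=2  p_k/q_k = 1151/80
→ (1151, 80).  Check: 1151²=1324801, 207·80²=1324800, difference 1.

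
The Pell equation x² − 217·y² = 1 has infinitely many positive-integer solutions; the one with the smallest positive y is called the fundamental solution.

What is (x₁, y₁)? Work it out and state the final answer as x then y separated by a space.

√217 → a₀=14, period (1,2,1,2,1,…,2,1,28); ℓ=16 even so k=15
a_0=14:  p_0=14·1+0=14,  q_0=14·0+1=1
a_1=1:  p_1=1·14+1=15,  q_1=1·1+0=1
a_2=2:  p_2=2·15+14=44,  q_2=2·1+1=3
a_3=1:  p_3=1·44+15=59,  q_3=1·3+1=4
a_4=2:  p_4=2·59+44=162,  q_4=2·4+3=11
a_5=1:  p_5=1·162+59=221,  q_5=1·11+4=15
a_6=1:  p_6=1·221+162=383,  q_6=1·15+11=26
a_7=9:  p_7=9·383+221=3668,  q_7=9·26+15=249
…
a_9=9:  p_9=9·15055+3668=139163,  q_9=9·1022+249=9447
a_10=1:  p_10=1·139163+15055=154218,  q_10=1·9447+1022=10469
…
a_12=2:  p_12=2·293381+154218=740980,  q_12=2·19916+10469=50301
a_13=1:  p_13=1·740980+293381=1034361,  q_13=1·50301+19916=70217
a_14=2:  p_14=2·1034361+740980=2809702,  q_14=2·70217+50301=190735
a_15=1:  p_15=1·2809702+1034361=3844063,  q_15=1·190735+70217=260952
→ (3844063, 260952).  Check: 3844063²=14776820347969, 217·260952²=14776820347968, difference 1.

3844063 260952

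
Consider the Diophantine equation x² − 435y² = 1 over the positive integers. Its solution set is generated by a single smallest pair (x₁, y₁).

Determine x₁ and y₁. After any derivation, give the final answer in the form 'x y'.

146 7

√435 = [20; 1,5,1,40, …], period ℓ=4 (even) → k=3
k=0  a_k=20  p_k/q_k = 20/1
k=1  a_k=1  p_k/q_k = 21/1
k=2  a_k=5  p_k/q_k = 125/6
k=3  a_k=1  p_k/q_k = 146/7
fundamental: x₁=146, y₁=7  (since 21316 − 435·49 = 1)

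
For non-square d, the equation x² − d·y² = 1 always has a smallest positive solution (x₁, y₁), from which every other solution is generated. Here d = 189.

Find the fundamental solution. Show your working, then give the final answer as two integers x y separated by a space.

55 4

√189 = [13; 1,2,1,26, …], period ℓ=4 (even) → k=3
k=0  a_k=13  p_k/q_k = 13/1
…
k=2  a_k=2  p_k/q_k = 41/3
k=3  a_k=1  p_k/q_k = 55/4
→ (55, 4).  Check: 55²=3025, 189·4²=3024, difference 1.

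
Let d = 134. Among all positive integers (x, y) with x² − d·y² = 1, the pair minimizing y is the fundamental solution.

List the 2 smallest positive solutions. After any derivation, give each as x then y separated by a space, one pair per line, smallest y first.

√134 → a₀=11, period (1,1,2,1,3,…,1,1,22); ℓ=14 even so k=13
a_0=11:  p_0=11·1+0=11,  q_0=11·0+1=1
a_1=1:  p_1=1·11+1=12,  q_1=1·1+0=1
…
a_3=2:  p_3=2·23+12=58,  q_3=2·2+1=5
a_4=1:  p_4=1·58+23=81,  q_4=1·5+2=7
a_5=3:  p_5=3·81+58=301,  q_5=3·7+5=26
a_6=1:  p_6=1·301+81=382,  q_6=1·26+7=33
a_7=10:  p_7=10·382+301=4121,  q_7=10·33+26=356
a_8=1:  p_8=1·4121+382=4503,  q_8=1·356+33=389
a_9=3:  p_9=3·4503+4121=17630,  q_9=3·389+356=1523
a_10=1:  p_10=1·17630+4503=22133,  q_10=1·1523+389=1912
a_11=2:  p_11=2·22133+17630=61896,  q_11=2·1912+1523=5347
a_12=1:  p_12=1·61896+22133=84029,  q_12=1·5347+1912=7259
a_13=1:  p_13=1·84029+61896=145925,  q_13=1·7259+5347=12606
fundamental: x₁=145925, y₁=12606  (since 21294105625 − 134·158911236 = 1)
n=2: (145925,12606)∘(145925,12606) = (145925·145925+134·12606·12606, 145925·12606+12606·145925) = (42588211249,3679061100)

145925 12606
42588211249 3679061100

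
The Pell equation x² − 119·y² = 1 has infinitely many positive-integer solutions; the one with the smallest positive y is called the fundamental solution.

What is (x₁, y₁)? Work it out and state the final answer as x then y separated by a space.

120 11

√119 → a₀=10, period (1,9,1,20); ℓ=4 even so k=3
k=0  a_k=10  p_k/q_k = 10/1
k=1  a_k=1  p_k/q_k = 11/1
k=2  a_k=9  p_k/q_k = 109/10
k=3  a_k=1  p_k/q_k = 120/11
(x₁, y₁) = (120, 11);  120² − 119·11² = 1 ✓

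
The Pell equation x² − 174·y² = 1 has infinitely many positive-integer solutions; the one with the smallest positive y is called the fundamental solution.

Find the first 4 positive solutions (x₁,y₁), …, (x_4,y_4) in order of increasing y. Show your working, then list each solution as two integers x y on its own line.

[13; 5,4,5,26] for √174; ℓ=4 ⇒ convergent index 3
i=0: a=13 ⇒ p=13, q=1
i=1: a=5 ⇒ p=66, q=5
i=2: a=4 ⇒ p=277, q=21
i=3: a=5 ⇒ p=1451, q=110
→ (1451, 110).  Check: 1451²=2105401, 174·110²=2105400, difference 1.
k=2:  x_2 = 1451·1451+174·110·110 = 4210801,  y_2 = 1451·110+110·1451 = 319220
k=3:  x_3 = 1451·4210801+174·110·319220 = 12219743051,  y_3 = 1451·319220+110·4210801 = 926376330
k=4:  x_4 = 1451·12219743051+174·110·926376330 = 35461690123201,  y_4 = 1451·926376330+110·12219743051 = 2688343790440

1451 110
4210801 319220
12219743051 926376330
35461690123201 2688343790440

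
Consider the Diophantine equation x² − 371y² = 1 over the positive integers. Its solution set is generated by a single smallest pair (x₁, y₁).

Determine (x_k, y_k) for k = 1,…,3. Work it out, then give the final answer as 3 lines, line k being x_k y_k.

[19; 3,1,4,1,3,38] for √371; ℓ=6 ⇒ convergent index 5
step 0: (19, 1)  from 19·(1,0) + (0,1)
step 1: (58, 3)  from 3·(19,1) + (1,0)
step 2: (77, 4)  from 1·(58,3) + (19,1)
step 3: (366, 19)  from 4·(77,4) + (58,3)
step 4: (443, 23)  from 1·(366,19) + (77,4)
step 5: (1695, 88)  from 3·(443,23) + (366,19)
(x₁, y₁) = (1695, 88);  1695² − 371·88² = 1 ✓
k=2:  x_2 = 1695·1695+371·88·88 = 5746049,  y_2 = 1695·88+88·1695 = 298320
k=3:  x_3 = 1695·5746049+371·88·298320 = 19479104415,  y_3 = 1695·298320+88·5746049 = 1011304712

1695 88
5746049 298320
19479104415 1011304712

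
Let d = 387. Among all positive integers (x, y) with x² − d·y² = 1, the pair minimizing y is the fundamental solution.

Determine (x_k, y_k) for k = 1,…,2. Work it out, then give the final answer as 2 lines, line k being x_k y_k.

3482 177
24248647 1232628

√387 → a₀=19, period (1,2,19,2,1,38); ℓ=6 even so k=5
k=0  a_k=19  p_k/q_k = 19/1
k=1  a_k=1  p_k/q_k = 20/1
…
k=4  a_k=2  p_k/q_k = 2341/119
k=5  a_k=1  p_k/q_k = 3482/177
(x₁, y₁) = (3482, 177);  3482² − 387·177² = 1 ✓
k=2:  x_2 = 3482·3482+387·177·177 = 24248647,  y_2 = 3482·177+177·3482 = 1232628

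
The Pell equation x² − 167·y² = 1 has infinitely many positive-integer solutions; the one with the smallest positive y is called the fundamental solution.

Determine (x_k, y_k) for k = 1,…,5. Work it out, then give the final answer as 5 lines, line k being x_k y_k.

[12; 1,11,1,24] for √167; ℓ=4 ⇒ convergent index 3
a_0=12:  p_0=12·1+0=12,  q_0=12·0+1=1
a_1=1:  p_1=1·12+1=13,  q_1=1·1+0=1
a_2=11:  p_2=11·13+12=155,  q_2=11·1+1=12
a_3=1:  p_3=1·155+13=168,  q_3=1·12+1=13
fundamental: x₁=168, y₁=13  (since 28224 − 167·169 = 1)
(x_2, y_2) = (168·168 + 167·13·13, 168·13 + 13·168) = (56447, 4368)
(x_3, y_3) = (168·56447 + 167·13·4368, 168·4368 + 13·56447) = (18966024, 1467635)
(x_4, y_4) = (168·18966024 + 167·13·1467635, 168·1467635 + 13·18966024) = (6372527617, 493120992)
(x_5, y_5) = (168·6372527617 + 167·13·493120992, 168·493120992 + 13·6372527617) = (2141150313288, 165687185677)

168 13
56447 4368
18966024 1467635
6372527617 493120992
2141150313288 165687185677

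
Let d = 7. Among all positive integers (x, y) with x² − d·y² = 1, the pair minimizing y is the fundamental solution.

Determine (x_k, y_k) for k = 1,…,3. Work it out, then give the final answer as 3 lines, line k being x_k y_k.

8 3
127 48
2024 765

[2; 1,1,1,4] for √7; ℓ=4 ⇒ convergent index 3
i=0: a=2 ⇒ p=2, q=1
i=1: a=1 ⇒ p=3, q=1
i=2: a=1 ⇒ p=5, q=2
i=3: a=1 ⇒ p=8, q=3
fundamental: x₁=8, y₁=3  (since 64 − 7·9 = 1)
(x_2, y_2) = (8·8 + 7·3·3, 8·3 + 3·8) = (127, 48)
(x_3, y_3) = (8·127 + 7·3·48, 8·48 + 3·127) = (2024, 765)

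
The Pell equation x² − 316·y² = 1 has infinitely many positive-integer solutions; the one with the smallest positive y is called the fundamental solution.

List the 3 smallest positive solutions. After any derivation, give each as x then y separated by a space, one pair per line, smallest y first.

[17; 1,3,2,8,2,3,1,34] for √316; ℓ=8 ⇒ convergent index 7
i=0: a=17 ⇒ p=17, q=1
i=1: a=1 ⇒ p=18, q=1
i=2: a=3 ⇒ p=71, q=4
…
i=4: a=8 ⇒ p=1351, q=76
…
i=6: a=3 ⇒ p=9937, q=559
i=7: a=1 ⇒ p=12799, q=720
(x₁, y₁) = (12799, 720);  12799² − 316·720² = 1 ✓
(12799+720√316)^2 = 327628801 + 18430560√316
(12799+720√316)^3 = 8386642035199 + 471785474160√316

12799 720
327628801 18430560
8386642035199 471785474160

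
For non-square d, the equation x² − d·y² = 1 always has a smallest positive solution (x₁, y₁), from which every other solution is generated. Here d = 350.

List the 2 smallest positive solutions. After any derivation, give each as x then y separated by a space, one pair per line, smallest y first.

449 24
403201 21552

√350 = [18; 1,2,2,2,1,36, …], period ℓ=6 (even) → k=5
a_0=18:  p_0=18·1+0=18,  q_0=18·0+1=1
a_1=1:  p_1=1·18+1=19,  q_1=1·1+0=1
a_2=2:  p_2=2·19+18=56,  q_2=2·1+1=3
…
a_4=2:  p_4=2·131+56=318,  q_4=2·7+3=17
a_5=1:  p_5=1·318+131=449,  q_5=1·17+7=24
fundamental: x₁=449, y₁=24  (since 201601 − 350·576 = 1)
(x_2, y_2) = (449·449 + 350·24·24, 449·24 + 24·449) = (403201, 21552)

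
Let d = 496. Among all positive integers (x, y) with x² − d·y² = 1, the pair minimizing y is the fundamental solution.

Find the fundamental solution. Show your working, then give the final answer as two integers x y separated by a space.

√496 = [22; 3,1,2,4,1,…,1,3,44, …], period ℓ=16 (even) → k=15
k=0  a_k=22  p_k/q_k = 22/1
…
k=4  a_k=4  p_k/q_k = 1069/48
k=5  a_k=1  p_k/q_k = 1314/59
k=6  a_k=1  p_k/q_k = 2383/107
k=7  a_k=2  p_k/q_k = 6080/273
k=8  a_k=2  p_k/q_k = 14543/653
k=9  a_k=2  p_k/q_k = 35166/1579
…
k=11  a_k=1  p_k/q_k = 84875/3811
…
k=13  a_k=2  p_k/q_k = 863293/38763
k=14  a_k=1  p_k/q_k = 1252502/56239
k=15  a_k=3  p_k/q_k = 4620799/207480
→ (4620799, 207480).  Check: 4620799²=21351783398401, 496·207480²=21351783398400, difference 1.

4620799 207480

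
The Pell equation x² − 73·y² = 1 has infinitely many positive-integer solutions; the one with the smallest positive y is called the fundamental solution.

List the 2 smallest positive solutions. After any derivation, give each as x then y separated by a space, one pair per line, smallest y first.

[8; 1,1,5,5,1,1,16] for √73; ℓ=7 ⇒ convergent index 13
a_0=8:  p_0=8·1+0=8,  q_0=8·0+1=1
…
a_8=1:  p_8=1·17669+1068=18737,  q_8=1·2068+125=2193
…
a_11=5:  p_11=5·200767+36406=1040241,  q_11=5·23498+4261=121751
a_12=1:  p_12=1·1040241+200767=1241008,  q_12=1·121751+23498=145249
a_13=1:  p_13=1·1241008+1040241=2281249,  q_13=1·145249+121751=267000
fundamental: x₁=2281249, y₁=267000  (since 5204097000001 − 73·71289000000 = 1)
k=2:  x_2 = 2281249·2281249+73·267000·267000 = 10408194000001,  y_2 = 2281249·267000+267000·2281249 = 1218186966000

2281249 267000
10408194000001 1218186966000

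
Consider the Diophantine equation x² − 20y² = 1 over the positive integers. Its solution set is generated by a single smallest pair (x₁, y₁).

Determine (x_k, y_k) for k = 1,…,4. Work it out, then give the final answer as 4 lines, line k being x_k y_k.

√20 = [4; 2,8, …], period ℓ=2 (even) → k=1
step 0: (4, 1)  from 4·(1,0) + (0,1)
step 1: (9, 2)  from 2·(4,1) + (1,0)
fundamental: x₁=9, y₁=2  (since 81 − 20·4 = 1)
n=2: (9,2)∘(9,2) = (9·9+20·2·2, 9·2+2·9) = (161,36)
n=3: (161,36)∘(9,2) = (9·161+20·2·36, 9·36+2·161) = (2889,646)
n=4: (2889,646)∘(9,2) = (9·2889+20·2·646, 9·646+2·2889) = (51841,11592)

9 2
161 36
2889 646
51841 11592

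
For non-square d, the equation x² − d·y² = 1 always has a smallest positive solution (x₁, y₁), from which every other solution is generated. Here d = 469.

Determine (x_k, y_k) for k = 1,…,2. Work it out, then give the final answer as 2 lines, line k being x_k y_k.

√469 = [21; 1,1,1,10,6,10,1,1,1,42, …], period ℓ=10 (even) → k=9
step 0: (21, 1)  from 21·(1,0) + (0,1)
step 1: (22, 1)  from 1·(21,1) + (1,0)
…
step 3: (65, 3)  from 1·(43,2) + (22,1)
step 4: (693, 32)  from 10·(65,3) + (43,2)
step 5: (4223, 195)  from 6·(693,32) + (65,3)
…
step 7: (47146, 2177)  from 1·(42923,1982) + (4223,195)
step 8: (90069, 4159)  from 1·(47146,2177) + (42923,1982)
step 9: (137215, 6336)  from 1·(90069,4159) + (47146,2177)
fundamental: x₁=137215, y₁=6336  (since 18827956225 − 469·40144896 = 1)
(137215+6336√469)^2 = 37655912449 + 1738788480√469

137215 6336
37655912449 1738788480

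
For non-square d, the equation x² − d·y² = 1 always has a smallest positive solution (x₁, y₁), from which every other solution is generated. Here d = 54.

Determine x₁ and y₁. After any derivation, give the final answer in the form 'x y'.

485 66

[7; 2,1,6,1,2,14] for √54; ℓ=6 ⇒ convergent index 5
i=0: a=7 ⇒ p=7, q=1
i=1: a=2 ⇒ p=15, q=2
…
i=4: a=1 ⇒ p=169, q=23
i=5: a=2 ⇒ p=485, q=66
→ (485, 66).  Check: 485²=235225, 54·66²=235224, difference 1.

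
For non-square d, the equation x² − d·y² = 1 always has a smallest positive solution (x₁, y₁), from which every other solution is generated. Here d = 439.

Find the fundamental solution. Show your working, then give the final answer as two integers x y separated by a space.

√439 = [20; 1,19,1,40, …], period ℓ=4 (even) → k=3
a_0=20:  p_0=20·1+0=20,  q_0=20·0+1=1
…
a_2=19:  p_2=19·21+20=419,  q_2=19·1+1=20
a_3=1:  p_3=1·419+21=440,  q_3=1·20+1=21
(x₁, y₁) = (440, 21);  440² − 439·21² = 1 ✓

440 21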